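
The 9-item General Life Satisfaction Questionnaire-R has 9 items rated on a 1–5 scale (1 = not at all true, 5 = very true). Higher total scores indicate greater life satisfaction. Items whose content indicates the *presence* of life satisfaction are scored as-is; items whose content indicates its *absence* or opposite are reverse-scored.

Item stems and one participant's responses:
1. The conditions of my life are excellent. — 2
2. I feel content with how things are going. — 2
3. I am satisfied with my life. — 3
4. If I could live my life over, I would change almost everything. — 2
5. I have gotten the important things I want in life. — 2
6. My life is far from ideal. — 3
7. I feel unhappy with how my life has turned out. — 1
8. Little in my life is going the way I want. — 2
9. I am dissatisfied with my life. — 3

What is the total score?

Items 4, 6, 7, 8, 9 describe the absence/opposite of life satisfaction → reverse-score.
on a 1–5 scale, reversed = 6 − raw.
  item 1: 2
  item 2: 2
  item 3: 3
  item 4: 6 − 2 = 4
  item 5: 2
  item 6: 6 − 3 = 3
  item 7: 6 − 1 = 5
  item 8: 6 − 2 = 4
  item 9: 6 − 3 = 3
Total = 2 + 2 + 3 + 4 + 2 + 3 + 5 + 4 + 3 = 28

28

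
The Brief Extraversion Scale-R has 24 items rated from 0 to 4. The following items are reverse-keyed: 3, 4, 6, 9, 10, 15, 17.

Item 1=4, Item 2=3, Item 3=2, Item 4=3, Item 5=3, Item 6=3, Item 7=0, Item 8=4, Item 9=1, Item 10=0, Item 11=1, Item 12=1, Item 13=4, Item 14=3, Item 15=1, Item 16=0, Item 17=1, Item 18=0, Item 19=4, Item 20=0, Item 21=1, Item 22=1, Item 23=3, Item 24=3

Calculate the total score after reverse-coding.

52

Reversing items 3, 4, 6, 9, 10, 15 and 17 with 4 − raw:
Total = 4 + 3 + (4−2) + (4−3) + 3 + (4−3) + 0 + 4 + (4−1) + (4−0) + 1 + 1 + 4 + 3 + (4−1) + 0 + (4−1) + 0 + 4 + 0 + 1 + 1 + 3 + 3
      = 4 + 3 + 2 + 1 + 3 + 1 + 0 + 4 + 3 + 4 + 1 + 1 + 4 + 3 + 3 + 0 + 3 + 0 + 4 + 0 + 1 + 1 + 3 + 3 = 52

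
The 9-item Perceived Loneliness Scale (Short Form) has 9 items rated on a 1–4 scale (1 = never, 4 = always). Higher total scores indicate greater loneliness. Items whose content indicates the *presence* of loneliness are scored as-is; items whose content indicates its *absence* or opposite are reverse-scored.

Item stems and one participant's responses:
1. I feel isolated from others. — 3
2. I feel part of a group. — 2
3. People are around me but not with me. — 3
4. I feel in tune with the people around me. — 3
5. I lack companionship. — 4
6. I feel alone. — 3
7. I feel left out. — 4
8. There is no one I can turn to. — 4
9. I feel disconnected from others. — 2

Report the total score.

28

Items 2, 4 describe the absence/opposite of loneliness → reverse-score.
on a 1–4 scale, reversed = 5 − raw.
  item 1: 3
  item 2: 5 − 2 = 3
  item 3: 3
  item 4: 5 − 3 = 2
  item 5: 4
  item 6: 3
  item 7: 4
  item 8: 4
  item 9: 2
Total = 3 + 3 + 3 + 2 + 4 + 3 + 4 + 4 + 2 = 28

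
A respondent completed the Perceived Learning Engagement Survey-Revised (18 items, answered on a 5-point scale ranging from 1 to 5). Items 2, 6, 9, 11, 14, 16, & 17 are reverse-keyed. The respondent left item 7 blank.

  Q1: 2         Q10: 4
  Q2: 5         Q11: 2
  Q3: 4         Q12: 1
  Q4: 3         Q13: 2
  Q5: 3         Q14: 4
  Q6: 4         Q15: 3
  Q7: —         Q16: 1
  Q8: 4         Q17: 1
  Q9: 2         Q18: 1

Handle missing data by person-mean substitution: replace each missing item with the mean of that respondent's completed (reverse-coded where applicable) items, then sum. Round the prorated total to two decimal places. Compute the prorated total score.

52.94

Reverse-coded (on a 1–5 scale, reversed = 6 − raw):
  item 2: 6 − 5 = 1
  item 6: 6 − 4 = 2
  item 9: 6 − 2 = 4
  item 11: 6 − 2 = 4
  item 14: 6 − 4 = 2
  item 16: 6 − 1 = 5
  item 17: 6 − 1 = 5
Completed scored items (17 of 18): 2, 1, 4, 3, 3, 2, 4, 4, 4, 4, 1, 2, 2, 3, 5, 5, 1; sum = 50.
Person mean = 50 / 17 ≈ 2.9412
Prorated total = (50 / 17) × 18 = 52.94 (to 2 dp)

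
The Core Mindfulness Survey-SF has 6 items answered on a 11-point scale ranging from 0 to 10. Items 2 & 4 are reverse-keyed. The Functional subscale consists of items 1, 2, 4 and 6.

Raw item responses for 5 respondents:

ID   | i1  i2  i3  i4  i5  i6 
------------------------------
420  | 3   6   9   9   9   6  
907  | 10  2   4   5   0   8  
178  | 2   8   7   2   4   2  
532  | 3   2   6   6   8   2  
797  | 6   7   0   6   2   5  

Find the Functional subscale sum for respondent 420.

14

Respondent 420 raw: 3, 6, 9, 9, 9, 6.
Functional items: 1, 2, 4, 6.
Reverse-coded (on a 0–10 scale, reversed = 10 − raw):
  item 1: 3
  item 2: 10 − 6 = 4
  item 4: 10 − 9 = 1
  item 6: 6
Sum = 3 + 4 + 1 + 6 = 14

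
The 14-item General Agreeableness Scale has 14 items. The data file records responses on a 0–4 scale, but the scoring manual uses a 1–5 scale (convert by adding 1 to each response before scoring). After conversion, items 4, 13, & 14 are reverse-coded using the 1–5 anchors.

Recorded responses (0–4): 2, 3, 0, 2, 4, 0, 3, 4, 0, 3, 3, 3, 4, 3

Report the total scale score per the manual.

Convert to 1–5: 3, 4, 1, 3, 5, 1, 4, 5, 1, 4, 4, 4, 5, 4
Reverse-coded (reverse-coded value = 6 − response):
  item 4: 6 − 3 = 3
  item 13: 6 − 5 = 1
  item 14: 6 − 4 = 2
Scored: 3, 4, 1, 3, 5, 1, 4, 5, 1, 4, 4, 4, 1, 2
Total = 42

42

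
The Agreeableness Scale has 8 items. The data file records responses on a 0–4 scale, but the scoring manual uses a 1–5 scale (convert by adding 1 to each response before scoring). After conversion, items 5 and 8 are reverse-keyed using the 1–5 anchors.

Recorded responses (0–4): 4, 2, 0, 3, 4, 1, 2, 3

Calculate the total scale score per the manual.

Convert to 1–5: 5, 3, 1, 4, 5, 2, 3, 4
Reverse-coded (reverse-coded value = 6 − response):
  item 5: 6 − 5 = 1
  item 8: 6 − 4 = 2
Scored: 5, 3, 1, 4, 1, 2, 3, 2
Total = 21

21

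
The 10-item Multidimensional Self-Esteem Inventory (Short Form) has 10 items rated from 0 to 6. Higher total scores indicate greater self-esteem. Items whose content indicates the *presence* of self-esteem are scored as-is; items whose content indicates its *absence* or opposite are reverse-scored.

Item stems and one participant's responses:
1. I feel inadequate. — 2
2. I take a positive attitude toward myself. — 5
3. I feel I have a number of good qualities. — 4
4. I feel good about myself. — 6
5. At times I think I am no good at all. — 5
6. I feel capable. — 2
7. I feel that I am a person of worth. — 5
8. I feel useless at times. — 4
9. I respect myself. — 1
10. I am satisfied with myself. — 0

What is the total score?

Items 1, 5, 8 describe the absence/opposite of self-esteem → reverse-score.
reversed = (0+6) − raw = 6 − raw.
  item 1: 6 − 2 = 4
  item 2: 5
  item 3: 4
  item 4: 6
  item 5: 6 − 5 = 1
  item 6: 2
  item 7: 5
  item 8: 6 − 4 = 2
  item 9: 1
  item 10: 0
Total = 4 + 5 + 4 + 6 + 1 + 2 + 5 + 2 + 1 + 0 = 30

30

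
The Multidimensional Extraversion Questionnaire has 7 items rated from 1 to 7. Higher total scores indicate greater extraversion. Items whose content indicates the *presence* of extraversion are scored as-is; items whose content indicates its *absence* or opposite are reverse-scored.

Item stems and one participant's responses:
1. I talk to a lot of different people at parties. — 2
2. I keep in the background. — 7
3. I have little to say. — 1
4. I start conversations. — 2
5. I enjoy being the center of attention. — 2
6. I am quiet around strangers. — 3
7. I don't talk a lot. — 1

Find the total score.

26

Items 2, 3, 6, 7 describe the absence/opposite of extraversion → reverse-score.
on a 1–7 scale, reversed = 8 − raw.
  item 1: 2
  item 2: 8 − 7 = 1
  item 3: 8 − 1 = 7
  item 4: 2
  item 5: 2
  item 6: 8 − 3 = 5
  item 7: 8 − 1 = 7
Total = 2 + 1 + 7 + 2 + 2 + 5 + 7 = 26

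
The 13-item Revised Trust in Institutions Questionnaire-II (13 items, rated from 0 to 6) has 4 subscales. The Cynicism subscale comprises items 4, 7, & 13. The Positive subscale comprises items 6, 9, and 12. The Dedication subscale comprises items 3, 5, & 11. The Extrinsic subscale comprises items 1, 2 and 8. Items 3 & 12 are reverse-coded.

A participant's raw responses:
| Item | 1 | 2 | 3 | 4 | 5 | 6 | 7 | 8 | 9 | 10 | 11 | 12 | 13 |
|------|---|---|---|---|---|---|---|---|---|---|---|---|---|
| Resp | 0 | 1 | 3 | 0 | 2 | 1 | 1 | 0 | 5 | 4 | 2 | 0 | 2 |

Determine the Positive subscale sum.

Positive items: 6, 9, 12.
Of these, item 12 is reverse-coded; on a 0–6 scale, reversed = 6 − raw.
  item 6: 1
  item 9: 5
  item 12: 6 − 0 = 6
Sum = 1 + 5 + 6 = 12

12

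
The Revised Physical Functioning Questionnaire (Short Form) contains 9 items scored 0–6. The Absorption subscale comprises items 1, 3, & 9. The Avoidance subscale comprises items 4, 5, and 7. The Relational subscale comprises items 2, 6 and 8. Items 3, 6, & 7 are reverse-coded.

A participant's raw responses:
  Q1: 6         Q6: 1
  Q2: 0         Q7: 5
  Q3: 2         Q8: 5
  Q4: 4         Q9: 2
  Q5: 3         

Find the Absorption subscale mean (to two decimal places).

4.00

Absorption items: 1, 3, 9.
Of these, item 3 is reverse-coded; reverse-coded value = 6 − response.
  item 1: 6
  item 3: 6 − 2 = 4
  item 9: 2
Sum = 6 + 4 + 2 = 12
Mean = 12 / 3 = 4.00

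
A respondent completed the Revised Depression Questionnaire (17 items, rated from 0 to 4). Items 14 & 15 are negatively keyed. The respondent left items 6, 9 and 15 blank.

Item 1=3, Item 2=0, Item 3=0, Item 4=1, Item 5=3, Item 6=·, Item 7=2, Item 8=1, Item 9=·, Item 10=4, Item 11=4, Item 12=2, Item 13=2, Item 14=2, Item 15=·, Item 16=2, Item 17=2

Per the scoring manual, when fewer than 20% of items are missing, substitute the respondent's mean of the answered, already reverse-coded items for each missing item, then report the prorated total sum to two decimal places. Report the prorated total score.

34.00

Reverse-coded (reversed = (0+4) − raw = 4 − raw):
  item 14: 4 − 2 = 2
Completed scored items (14 of 17): 3, 0, 0, 1, 3, 2, 1, 4, 4, 2, 2, 2, 2, 2; sum = 28.
Person mean = 28 / 14 ≈ 2.0000
Prorated total = (28 / 14) × 17 = 34.00 (to 2 dp)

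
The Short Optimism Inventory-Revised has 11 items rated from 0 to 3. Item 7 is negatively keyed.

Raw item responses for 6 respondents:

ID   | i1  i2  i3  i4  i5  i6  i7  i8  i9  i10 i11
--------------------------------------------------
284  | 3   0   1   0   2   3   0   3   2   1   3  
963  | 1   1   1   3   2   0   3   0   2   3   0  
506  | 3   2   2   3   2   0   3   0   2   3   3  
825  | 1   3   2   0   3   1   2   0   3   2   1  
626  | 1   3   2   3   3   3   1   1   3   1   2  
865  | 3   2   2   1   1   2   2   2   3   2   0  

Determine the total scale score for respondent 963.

Respondent 963 raw: 1, 1, 1, 3, 2, 0, 3, 0, 2, 3, 0.
Reverse-coded (reverse-coded value = 3 − response):
  item 1: 1
  item 2: 1
  item 3: 1
  item 4: 3
  item 5: 2
  item 6: 0
  item 7: 3 − 3 = 0
  item 8: 0
  item 9: 2
  item 10: 3
  item 11: 0
Sum = 1 + 1 + 1 + 3 + 2 + 0 + 0 + 0 + 2 + 3 + 0 = 13

13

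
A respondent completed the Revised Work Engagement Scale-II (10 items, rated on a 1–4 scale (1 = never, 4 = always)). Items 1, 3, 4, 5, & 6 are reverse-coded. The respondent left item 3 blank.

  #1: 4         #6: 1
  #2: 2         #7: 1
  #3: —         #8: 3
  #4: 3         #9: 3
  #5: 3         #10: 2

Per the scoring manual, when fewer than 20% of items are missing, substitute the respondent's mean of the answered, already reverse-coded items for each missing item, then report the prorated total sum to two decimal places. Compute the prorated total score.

Reverse-coded (reversed = (1+4) − raw = 5 − raw):
  item 1: 5 − 4 = 1
  item 4: 5 − 3 = 2
  item 5: 5 − 3 = 2
  item 6: 5 − 1 = 4
Completed scored items (9 of 10): 1, 2, 2, 2, 4, 1, 3, 3, 2; sum = 20.
Person mean = 20 / 9 ≈ 2.2222
Prorated total = (20 / 9) × 10 = 22.22 (to 2 dp)

22.22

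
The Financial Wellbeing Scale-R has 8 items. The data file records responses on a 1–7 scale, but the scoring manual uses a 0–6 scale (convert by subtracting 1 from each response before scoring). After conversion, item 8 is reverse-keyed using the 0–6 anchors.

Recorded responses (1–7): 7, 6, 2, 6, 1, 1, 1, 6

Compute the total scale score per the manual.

18

Convert to 0–6: 6, 5, 1, 5, 0, 0, 0, 5
Reverse-coded (reverse-coded value = 6 − response):
  item 8: 6 − 5 = 1
Scored: 6, 5, 1, 5, 0, 0, 0, 1
Total = 18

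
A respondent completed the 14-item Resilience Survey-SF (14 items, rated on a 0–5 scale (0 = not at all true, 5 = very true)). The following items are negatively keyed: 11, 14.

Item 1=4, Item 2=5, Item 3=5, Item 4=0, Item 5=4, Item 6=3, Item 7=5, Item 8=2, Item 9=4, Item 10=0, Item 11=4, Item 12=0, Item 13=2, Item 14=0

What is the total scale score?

Reversing items 11 & 14 with 5 − raw:
Total = 4 + 5 + 5 + 0 + 4 + 3 + 5 + 2 + 4 + 0 + (5−4) + 0 + 2 + (5−0)
      = 4 + 5 + 5 + 0 + 4 + 3 + 5 + 2 + 4 + 0 + 1 + 0 + 2 + 5 = 40

40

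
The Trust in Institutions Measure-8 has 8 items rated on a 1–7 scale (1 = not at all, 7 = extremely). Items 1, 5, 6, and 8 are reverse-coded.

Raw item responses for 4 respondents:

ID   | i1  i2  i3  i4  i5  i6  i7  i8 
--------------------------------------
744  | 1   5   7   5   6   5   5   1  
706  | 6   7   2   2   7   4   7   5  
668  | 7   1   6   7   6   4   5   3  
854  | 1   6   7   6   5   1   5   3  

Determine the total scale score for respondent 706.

Respondent 706 raw: 6, 7, 2, 2, 7, 4, 7, 5.
Reverse-coded (reverse-coded value = 8 − response):
  item 1: 8 − 6 = 2
  item 2: 7
  item 3: 2
  item 4: 2
  item 5: 8 − 7 = 1
  item 6: 8 − 4 = 4
  item 7: 7
  item 8: 8 − 5 = 3
Sum = 2 + 7 + 2 + 2 + 1 + 4 + 7 + 3 = 28

28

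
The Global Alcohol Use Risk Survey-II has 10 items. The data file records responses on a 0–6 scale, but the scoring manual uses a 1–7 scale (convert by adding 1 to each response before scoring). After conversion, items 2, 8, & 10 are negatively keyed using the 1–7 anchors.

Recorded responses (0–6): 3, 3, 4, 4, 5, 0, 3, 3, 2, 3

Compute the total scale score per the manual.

Convert to 1–7: 4, 4, 5, 5, 6, 1, 4, 4, 3, 4
Reverse-coded (reversed = (1+7) − raw = 8 − raw):
  item 2: 8 − 4 = 4
  item 8: 8 − 4 = 4
  item 10: 8 − 4 = 4
Scored: 4, 4, 5, 5, 6, 1, 4, 4, 3, 4
Total = 40

40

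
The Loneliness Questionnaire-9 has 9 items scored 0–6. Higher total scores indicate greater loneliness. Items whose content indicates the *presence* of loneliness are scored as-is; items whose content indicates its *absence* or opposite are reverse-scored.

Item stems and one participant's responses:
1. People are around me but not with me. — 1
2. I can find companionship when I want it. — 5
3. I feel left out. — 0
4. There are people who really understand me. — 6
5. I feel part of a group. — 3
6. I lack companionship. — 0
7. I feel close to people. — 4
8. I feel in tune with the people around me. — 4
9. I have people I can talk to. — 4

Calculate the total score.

Items 2, 4, 5, 7, 8, 9 describe the absence/opposite of loneliness → reverse-score.
reversed = (0+6) − raw = 6 − raw.
  item 1: 1
  item 2: 6 − 5 = 1
  item 3: 0
  item 4: 6 − 6 = 0
  item 5: 6 − 3 = 3
  item 6: 0
  item 7: 6 − 4 = 2
  item 8: 6 − 4 = 2
  item 9: 6 − 4 = 2
Total = 1 + 1 + 0 + 0 + 3 + 0 + 2 + 2 + 2 = 11

11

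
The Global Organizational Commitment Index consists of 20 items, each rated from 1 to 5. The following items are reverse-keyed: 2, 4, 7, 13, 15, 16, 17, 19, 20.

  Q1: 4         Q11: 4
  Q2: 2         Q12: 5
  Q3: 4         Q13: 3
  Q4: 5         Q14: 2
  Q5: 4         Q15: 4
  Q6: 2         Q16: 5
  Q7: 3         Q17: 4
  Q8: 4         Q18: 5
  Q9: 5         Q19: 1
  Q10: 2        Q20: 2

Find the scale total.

66

Raw sum = 70. Reverse-keyed items: 2, 4, 7, 13, 15, 16, 17, 19, 20; their raw sum = 29.
Each reversal replaces raw with 6 − raw, changing the total by 6 − 2·raw per item.
Total = 70 + 9·6 − 2·29 = 70 + 54 − 58 = 66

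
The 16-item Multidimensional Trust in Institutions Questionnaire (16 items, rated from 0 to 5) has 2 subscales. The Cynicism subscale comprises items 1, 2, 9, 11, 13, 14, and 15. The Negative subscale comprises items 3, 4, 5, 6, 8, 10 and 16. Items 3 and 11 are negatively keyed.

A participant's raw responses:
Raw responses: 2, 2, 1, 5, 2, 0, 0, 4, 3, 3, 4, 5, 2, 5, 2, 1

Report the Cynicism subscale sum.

17

Cynicism items: 1, 2, 9, 11, 13, 14, 15.
Of these, item 11 is negatively keyed; reversed = (0+5) − raw = 5 − raw.
  item 1: 2
  item 2: 2
  item 9: 3
  item 11: 5 − 4 = 1
  item 13: 2
  item 14: 5
  item 15: 2
Sum = 2 + 2 + 3 + 1 + 2 + 5 + 2 = 17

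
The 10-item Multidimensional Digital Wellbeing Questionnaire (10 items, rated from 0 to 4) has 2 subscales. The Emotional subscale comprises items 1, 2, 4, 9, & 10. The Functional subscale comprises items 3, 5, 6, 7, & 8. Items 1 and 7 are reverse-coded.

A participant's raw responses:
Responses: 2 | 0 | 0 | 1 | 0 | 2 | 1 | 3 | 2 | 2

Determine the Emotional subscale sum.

7

Emotional items: 1, 2, 4, 9, 10.
Of these, item 1 is reverse-coded; reversed = (0+4) − raw = 4 − raw.
  item 1: 4 − 2 = 2
  item 2: 0
  item 4: 1
  item 9: 2
  item 10: 2
Sum = 2 + 0 + 1 + 2 + 2 = 7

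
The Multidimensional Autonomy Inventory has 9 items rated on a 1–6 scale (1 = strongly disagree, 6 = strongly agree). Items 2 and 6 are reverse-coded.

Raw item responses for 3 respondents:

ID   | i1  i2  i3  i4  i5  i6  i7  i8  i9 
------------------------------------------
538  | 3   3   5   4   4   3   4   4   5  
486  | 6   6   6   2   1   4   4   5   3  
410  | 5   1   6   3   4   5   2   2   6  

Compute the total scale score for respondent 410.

36

Respondent 410 raw: 5, 1, 6, 3, 4, 5, 2, 2, 6.
Reverse-coded (reversed = (1+6) − raw = 7 − raw):
  item 1: 5
  item 2: 7 − 1 = 6
  item 3: 6
  item 4: 3
  item 5: 4
  item 6: 7 − 5 = 2
  item 7: 2
  item 8: 2
  item 9: 6
Sum = 5 + 6 + 6 + 3 + 4 + 2 + 2 + 2 + 6 = 36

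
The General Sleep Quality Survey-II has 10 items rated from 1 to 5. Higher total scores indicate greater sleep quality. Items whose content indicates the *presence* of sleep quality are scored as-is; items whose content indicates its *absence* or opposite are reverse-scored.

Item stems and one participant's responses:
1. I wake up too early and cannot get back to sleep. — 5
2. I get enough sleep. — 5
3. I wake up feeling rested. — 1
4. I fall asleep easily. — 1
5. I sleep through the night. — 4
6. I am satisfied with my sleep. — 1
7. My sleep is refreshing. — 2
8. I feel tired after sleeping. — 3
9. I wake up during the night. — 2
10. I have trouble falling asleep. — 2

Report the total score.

Items 1, 8, 9, 10 describe the absence/opposite of sleep quality → reverse-score.
reversed = (1+5) − raw = 6 − raw.
  item 1: 6 − 5 = 1
  item 2: 5
  item 3: 1
  item 4: 1
  item 5: 4
  item 6: 1
  item 7: 2
  item 8: 6 − 3 = 3
  item 9: 6 − 2 = 4
  item 10: 6 − 2 = 4
Total = 1 + 5 + 1 + 1 + 4 + 1 + 2 + 3 + 4 + 4 = 26

26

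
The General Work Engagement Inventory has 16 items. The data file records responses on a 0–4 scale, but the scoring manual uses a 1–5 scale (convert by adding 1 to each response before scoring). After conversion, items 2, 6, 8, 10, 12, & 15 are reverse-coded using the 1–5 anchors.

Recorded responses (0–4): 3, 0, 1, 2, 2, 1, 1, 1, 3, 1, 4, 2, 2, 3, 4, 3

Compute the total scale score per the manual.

55

Convert to 1–5: 4, 1, 2, 3, 3, 2, 2, 2, 4, 2, 5, 3, 3, 4, 5, 4
Reverse-coded (reversed = (1+5) − raw = 6 − raw):
  item 2: 6 − 1 = 5
  item 6: 6 − 2 = 4
  item 8: 6 − 2 = 4
  item 10: 6 − 2 = 4
  item 12: 6 − 3 = 3
  item 15: 6 − 5 = 1
Scored: 4, 5, 2, 3, 3, 4, 2, 4, 4, 4, 5, 3, 3, 4, 1, 4
Total = 55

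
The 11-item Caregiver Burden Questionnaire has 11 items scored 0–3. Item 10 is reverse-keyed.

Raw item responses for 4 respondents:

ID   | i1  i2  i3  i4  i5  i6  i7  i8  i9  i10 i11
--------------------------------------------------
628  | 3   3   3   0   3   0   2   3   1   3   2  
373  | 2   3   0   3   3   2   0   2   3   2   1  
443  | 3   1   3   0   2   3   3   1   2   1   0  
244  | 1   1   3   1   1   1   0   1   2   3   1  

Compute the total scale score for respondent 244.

12

Respondent 244 raw: 1, 1, 3, 1, 1, 1, 0, 1, 2, 3, 1.
Reverse-coded (reversed = (0+3) − raw = 3 − raw):
  item 1: 1
  item 2: 1
  item 3: 3
  item 4: 1
  item 5: 1
  item 6: 1
  item 7: 0
  item 8: 1
  item 9: 2
  item 10: 3 − 3 = 0
  item 11: 1
Sum = 1 + 1 + 3 + 1 + 1 + 1 + 0 + 1 + 2 + 0 + 1 = 12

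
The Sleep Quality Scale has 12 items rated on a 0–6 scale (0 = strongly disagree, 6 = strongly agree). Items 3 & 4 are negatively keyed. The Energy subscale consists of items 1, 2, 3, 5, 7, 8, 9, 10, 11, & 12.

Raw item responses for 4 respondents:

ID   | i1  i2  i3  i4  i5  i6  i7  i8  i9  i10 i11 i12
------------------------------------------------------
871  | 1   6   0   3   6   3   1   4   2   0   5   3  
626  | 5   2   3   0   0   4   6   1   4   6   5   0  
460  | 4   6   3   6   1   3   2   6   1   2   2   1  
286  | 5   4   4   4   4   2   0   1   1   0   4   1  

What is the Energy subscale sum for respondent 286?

Respondent 286 raw: 5, 4, 4, 4, 4, 2, 0, 1, 1, 0, 4, 1.
Energy items: 1, 2, 3, 5, 7, 8, 9, 10, 11, 12.
Reverse-coded (reversed = (0+6) − raw = 6 − raw):
  item 1: 5
  item 2: 4
  item 3: 6 − 4 = 2
  item 5: 4
  item 7: 0
  item 8: 1
  item 9: 1
  item 10: 0
  item 11: 4
  item 12: 1
Sum = 5 + 4 + 2 + 4 + 0 + 1 + 1 + 0 + 4 + 1 = 22

22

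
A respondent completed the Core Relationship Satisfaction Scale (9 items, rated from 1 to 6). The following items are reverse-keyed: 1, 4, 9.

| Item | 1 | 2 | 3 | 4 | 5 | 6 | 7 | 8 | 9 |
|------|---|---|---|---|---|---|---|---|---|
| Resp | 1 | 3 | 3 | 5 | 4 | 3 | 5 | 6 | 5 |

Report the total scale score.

34

Reversing items 1, 4 and 9 with 7 − raw:
Total = (7−1) + 3 + 3 + (7−5) + 4 + 3 + 5 + 6 + (7−5)
      = 6 + 3 + 3 + 2 + 4 + 3 + 5 + 6 + 2 = 34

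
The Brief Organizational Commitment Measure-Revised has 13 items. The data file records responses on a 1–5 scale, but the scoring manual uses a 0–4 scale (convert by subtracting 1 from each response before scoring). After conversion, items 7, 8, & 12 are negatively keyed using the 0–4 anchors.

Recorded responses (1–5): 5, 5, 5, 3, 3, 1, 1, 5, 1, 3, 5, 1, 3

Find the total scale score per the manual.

Convert to 0–4: 4, 4, 4, 2, 2, 0, 0, 4, 0, 2, 4, 0, 2
Reverse-coded (on a 0–4 scale, reversed = 4 − raw):
  item 7: 4 − 0 = 4
  item 8: 4 − 4 = 0
  item 12: 4 − 0 = 4
Scored: 4, 4, 4, 2, 2, 0, 4, 0, 0, 2, 4, 4, 2
Total = 32

32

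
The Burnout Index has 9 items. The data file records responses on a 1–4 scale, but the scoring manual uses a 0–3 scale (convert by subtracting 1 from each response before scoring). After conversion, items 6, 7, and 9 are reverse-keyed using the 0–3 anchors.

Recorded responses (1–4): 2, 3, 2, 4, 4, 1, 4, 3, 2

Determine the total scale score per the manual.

Convert to 0–3: 1, 2, 1, 3, 3, 0, 3, 2, 1
Reverse-coded (reverse-coded value = 3 − response):
  item 6: 3 − 0 = 3
  item 7: 3 − 3 = 0
  item 9: 3 − 1 = 2
Scored: 1, 2, 1, 3, 3, 3, 0, 2, 2
Total = 17

17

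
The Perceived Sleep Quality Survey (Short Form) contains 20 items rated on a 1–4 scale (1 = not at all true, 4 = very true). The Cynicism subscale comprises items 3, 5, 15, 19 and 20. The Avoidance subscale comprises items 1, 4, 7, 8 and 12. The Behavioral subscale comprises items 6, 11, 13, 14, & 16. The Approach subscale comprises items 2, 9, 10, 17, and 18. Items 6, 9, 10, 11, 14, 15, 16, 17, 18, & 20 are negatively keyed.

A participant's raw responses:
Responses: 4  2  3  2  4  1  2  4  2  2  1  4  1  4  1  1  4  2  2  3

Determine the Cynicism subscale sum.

15

Cynicism items: 3, 5, 15, 19, 20.
Of these, items 15 & 20 are negatively keyed; reverse-coded value = 5 − response.
  item 3: 3
  item 5: 4
  item 15: 5 − 1 = 4
  item 19: 2
  item 20: 5 − 3 = 2
Sum = 3 + 4 + 4 + 2 + 2 = 15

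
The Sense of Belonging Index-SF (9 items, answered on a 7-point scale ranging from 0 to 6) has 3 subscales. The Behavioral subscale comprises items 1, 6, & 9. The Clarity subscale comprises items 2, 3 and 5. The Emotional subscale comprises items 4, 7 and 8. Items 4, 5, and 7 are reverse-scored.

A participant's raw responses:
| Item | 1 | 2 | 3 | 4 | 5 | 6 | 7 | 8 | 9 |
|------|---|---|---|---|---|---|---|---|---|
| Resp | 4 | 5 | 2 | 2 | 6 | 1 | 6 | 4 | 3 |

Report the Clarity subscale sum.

7

Clarity items: 2, 3, 5.
Of these, item 5 is reverse-scored; reverse-coded value = 6 − response.
  item 2: 5
  item 3: 2
  item 5: 6 − 6 = 0
Sum = 5 + 2 + 0 = 7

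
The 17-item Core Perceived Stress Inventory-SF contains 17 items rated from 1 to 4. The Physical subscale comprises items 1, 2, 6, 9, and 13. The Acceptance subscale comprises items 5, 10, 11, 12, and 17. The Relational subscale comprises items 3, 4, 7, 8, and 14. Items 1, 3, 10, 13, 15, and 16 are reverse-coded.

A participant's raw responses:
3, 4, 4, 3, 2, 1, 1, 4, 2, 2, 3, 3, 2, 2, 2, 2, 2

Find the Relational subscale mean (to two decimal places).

Relational items: 3, 4, 7, 8, 14.
Of these, item 3 is reverse-coded; on a 1–4 scale, reversed = 5 − raw.
  item 3: 5 − 4 = 1
  item 4: 3
  item 7: 1
  item 8: 4
  item 14: 2
Sum = 1 + 3 + 1 + 4 + 2 = 11
Mean = 11 / 5 = 2.20

2.20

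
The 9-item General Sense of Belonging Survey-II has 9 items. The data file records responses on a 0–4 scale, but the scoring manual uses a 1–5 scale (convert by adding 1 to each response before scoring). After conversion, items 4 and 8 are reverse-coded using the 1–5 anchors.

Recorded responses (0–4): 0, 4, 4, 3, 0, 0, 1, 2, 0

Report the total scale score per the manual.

Convert to 1–5: 1, 5, 5, 4, 1, 1, 2, 3, 1
Reverse-coded (on a 1–5 scale, reversed = 6 − raw):
  item 4: 6 − 4 = 2
  item 8: 6 − 3 = 3
Scored: 1, 5, 5, 2, 1, 1, 2, 3, 1
Total = 21

21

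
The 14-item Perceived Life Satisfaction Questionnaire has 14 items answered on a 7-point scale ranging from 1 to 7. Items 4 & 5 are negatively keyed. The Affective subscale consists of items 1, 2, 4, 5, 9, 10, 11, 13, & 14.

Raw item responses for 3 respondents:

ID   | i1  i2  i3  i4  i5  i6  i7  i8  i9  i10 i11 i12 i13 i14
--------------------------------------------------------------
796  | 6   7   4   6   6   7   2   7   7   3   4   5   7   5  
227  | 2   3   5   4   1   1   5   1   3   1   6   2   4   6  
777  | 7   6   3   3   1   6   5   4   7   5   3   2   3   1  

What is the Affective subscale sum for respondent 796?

43

Respondent 796 raw: 6, 7, 4, 6, 6, 7, 2, 7, 7, 3, 4, 5, 7, 5.
Affective items: 1, 2, 4, 5, 9, 10, 11, 13, 14.
Reverse-coded (reverse-coded value = 8 − response):
  item 1: 6
  item 2: 7
  item 4: 8 − 6 = 2
  item 5: 8 − 6 = 2
  item 9: 7
  item 10: 3
  item 11: 4
  item 13: 7
  item 14: 5
Sum = 6 + 7 + 2 + 2 + 7 + 3 + 4 + 7 + 5 = 43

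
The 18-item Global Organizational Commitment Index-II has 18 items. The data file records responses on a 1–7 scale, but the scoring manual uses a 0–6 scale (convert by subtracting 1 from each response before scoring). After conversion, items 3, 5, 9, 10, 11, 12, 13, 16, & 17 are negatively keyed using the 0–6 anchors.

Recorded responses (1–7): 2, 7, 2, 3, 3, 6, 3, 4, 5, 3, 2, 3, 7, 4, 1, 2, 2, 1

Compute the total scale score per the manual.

Convert to 0–6: 1, 6, 1, 2, 2, 5, 2, 3, 4, 2, 1, 2, 6, 3, 0, 1, 1, 0
Reverse-coded (on a 0–6 scale, reversed = 6 − raw):
  item 3: 6 − 1 = 5
  item 5: 6 − 2 = 4
  item 9: 6 − 4 = 2
  item 10: 6 − 2 = 4
  item 11: 6 − 1 = 5
  item 12: 6 − 2 = 4
  item 13: 6 − 6 = 0
  item 16: 6 − 1 = 5
  item 17: 6 − 1 = 5
Scored: 1, 6, 5, 2, 4, 5, 2, 3, 2, 4, 5, 4, 0, 3, 0, 5, 5, 0
Total = 56

56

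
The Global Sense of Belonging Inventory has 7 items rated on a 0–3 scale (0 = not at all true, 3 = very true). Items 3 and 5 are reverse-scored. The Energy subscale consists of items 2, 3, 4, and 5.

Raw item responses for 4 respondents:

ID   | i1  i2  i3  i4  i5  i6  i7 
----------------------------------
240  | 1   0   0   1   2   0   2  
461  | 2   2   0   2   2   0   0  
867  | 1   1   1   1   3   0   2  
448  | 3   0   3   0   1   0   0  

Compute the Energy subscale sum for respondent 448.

2

Respondent 448 raw: 3, 0, 3, 0, 1, 0, 0.
Energy items: 2, 3, 4, 5.
Reverse-coded (reverse-coded value = 3 − response):
  item 2: 0
  item 3: 3 − 3 = 0
  item 4: 0
  item 5: 3 − 1 = 2
Sum = 0 + 0 + 0 + 2 = 2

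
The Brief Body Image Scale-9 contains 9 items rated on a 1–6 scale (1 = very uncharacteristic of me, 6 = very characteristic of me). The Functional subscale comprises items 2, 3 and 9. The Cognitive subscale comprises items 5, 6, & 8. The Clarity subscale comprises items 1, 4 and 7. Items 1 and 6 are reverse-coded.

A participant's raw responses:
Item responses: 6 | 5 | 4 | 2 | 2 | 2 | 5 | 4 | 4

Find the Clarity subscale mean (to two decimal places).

Clarity items: 1, 4, 7.
Of these, item 1 is reverse-coded; on a 1–6 scale, reversed = 7 − raw.
  item 1: 7 − 6 = 1
  item 4: 2
  item 7: 5
Sum = 1 + 2 + 5 = 8
Mean = 8 / 3 = 2.67

2.67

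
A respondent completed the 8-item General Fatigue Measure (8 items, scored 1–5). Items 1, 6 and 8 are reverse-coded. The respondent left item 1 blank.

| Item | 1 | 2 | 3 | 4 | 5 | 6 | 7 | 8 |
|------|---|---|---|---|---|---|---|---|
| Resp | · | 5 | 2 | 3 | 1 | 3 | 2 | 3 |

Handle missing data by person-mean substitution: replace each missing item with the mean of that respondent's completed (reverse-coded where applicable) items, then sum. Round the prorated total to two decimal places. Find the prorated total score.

21.71

Reverse-coded (reverse-coded value = 6 − response):
  item 6: 6 − 3 = 3
  item 8: 6 − 3 = 3
Completed scored items (7 of 8): 5, 2, 3, 1, 3, 2, 3; sum = 19.
Person mean = 19 / 7 ≈ 2.7143
Prorated total = (19 / 7) × 8 = 21.71 (to 2 dp)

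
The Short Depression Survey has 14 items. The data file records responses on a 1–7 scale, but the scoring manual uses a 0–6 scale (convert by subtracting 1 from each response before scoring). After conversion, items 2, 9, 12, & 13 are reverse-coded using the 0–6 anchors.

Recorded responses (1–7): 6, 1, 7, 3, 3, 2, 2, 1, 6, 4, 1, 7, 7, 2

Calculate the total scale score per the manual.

Convert to 0–6: 5, 0, 6, 2, 2, 1, 1, 0, 5, 3, 0, 6, 6, 1
Reverse-coded (reversed = (0+6) − raw = 6 − raw):
  item 2: 6 − 0 = 6
  item 9: 6 − 5 = 1
  item 12: 6 − 6 = 0
  item 13: 6 − 6 = 0
Scored: 5, 6, 6, 2, 2, 1, 1, 0, 1, 3, 0, 0, 0, 1
Total = 28

28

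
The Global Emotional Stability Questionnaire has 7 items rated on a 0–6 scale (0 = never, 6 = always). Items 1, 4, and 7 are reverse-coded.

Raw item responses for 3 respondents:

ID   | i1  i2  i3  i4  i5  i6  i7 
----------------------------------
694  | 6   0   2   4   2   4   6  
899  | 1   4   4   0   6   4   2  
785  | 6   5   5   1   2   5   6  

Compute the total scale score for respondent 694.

10

Respondent 694 raw: 6, 0, 2, 4, 2, 4, 6.
Reverse-coded (on a 0–6 scale, reversed = 6 − raw):
  item 1: 6 − 6 = 0
  item 2: 0
  item 3: 2
  item 4: 6 − 4 = 2
  item 5: 2
  item 6: 4
  item 7: 6 − 6 = 0
Sum = 0 + 0 + 2 + 2 + 2 + 4 + 0 = 10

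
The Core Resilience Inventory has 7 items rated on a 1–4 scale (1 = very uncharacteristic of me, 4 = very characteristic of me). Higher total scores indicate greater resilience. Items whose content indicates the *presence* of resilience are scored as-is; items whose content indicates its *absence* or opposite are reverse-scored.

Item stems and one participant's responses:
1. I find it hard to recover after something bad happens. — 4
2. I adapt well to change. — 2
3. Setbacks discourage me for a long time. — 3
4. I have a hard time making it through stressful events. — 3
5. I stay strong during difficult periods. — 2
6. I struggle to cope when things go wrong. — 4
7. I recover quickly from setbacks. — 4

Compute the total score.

Items 1, 3, 4, 6 describe the absence/opposite of resilience → reverse-score.
reverse-coded value = 5 − response.
  item 1: 5 − 4 = 1
  item 2: 2
  item 3: 5 − 3 = 2
  item 4: 5 − 3 = 2
  item 5: 2
  item 6: 5 − 4 = 1
  item 7: 4
Total = 1 + 2 + 2 + 2 + 2 + 1 + 4 = 14

14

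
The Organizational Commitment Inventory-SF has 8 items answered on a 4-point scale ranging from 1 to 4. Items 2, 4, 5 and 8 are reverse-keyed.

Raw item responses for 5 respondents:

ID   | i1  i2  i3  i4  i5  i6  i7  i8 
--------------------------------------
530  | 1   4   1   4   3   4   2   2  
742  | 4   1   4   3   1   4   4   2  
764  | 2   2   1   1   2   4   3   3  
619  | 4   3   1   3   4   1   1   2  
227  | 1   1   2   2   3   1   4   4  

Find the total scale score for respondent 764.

22

Respondent 764 raw: 2, 2, 1, 1, 2, 4, 3, 3.
Reverse-coded (on a 1–4 scale, reversed = 5 − raw):
  item 1: 2
  item 2: 5 − 2 = 3
  item 3: 1
  item 4: 5 − 1 = 4
  item 5: 5 − 2 = 3
  item 6: 4
  item 7: 3
  item 8: 5 − 3 = 2
Sum = 2 + 3 + 1 + 4 + 3 + 4 + 3 + 2 = 22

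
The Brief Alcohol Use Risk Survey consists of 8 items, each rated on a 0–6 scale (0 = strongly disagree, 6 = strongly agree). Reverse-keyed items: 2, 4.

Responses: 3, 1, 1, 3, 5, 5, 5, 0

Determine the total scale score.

27

Apply reverse scoring (on a 0–6 scale, reversed = 6 − raw):
  item 2: 6 − 1 = 5
  item 4: 6 − 3 = 3
Scored responses: 3, 5, 1, 3, 5, 5, 5, 0
Total = 3 + 5 + 1 + 3 + 5 + 5 + 5 + 0 = 27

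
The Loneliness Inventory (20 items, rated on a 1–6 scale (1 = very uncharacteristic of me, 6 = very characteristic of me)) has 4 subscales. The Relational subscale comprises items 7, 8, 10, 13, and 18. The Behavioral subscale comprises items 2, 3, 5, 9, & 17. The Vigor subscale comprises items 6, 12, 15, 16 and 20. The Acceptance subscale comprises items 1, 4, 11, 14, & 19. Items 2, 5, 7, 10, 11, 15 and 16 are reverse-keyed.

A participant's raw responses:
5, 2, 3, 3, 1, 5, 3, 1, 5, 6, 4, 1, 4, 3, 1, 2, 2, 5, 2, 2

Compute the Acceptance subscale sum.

16

Acceptance items: 1, 4, 11, 14, 19.
Of these, item 11 is reverse-keyed; on a 1–6 scale, reversed = 7 − raw.
  item 1: 5
  item 4: 3
  item 11: 7 − 4 = 3
  item 14: 3
  item 19: 2
Sum = 5 + 3 + 3 + 3 + 2 = 16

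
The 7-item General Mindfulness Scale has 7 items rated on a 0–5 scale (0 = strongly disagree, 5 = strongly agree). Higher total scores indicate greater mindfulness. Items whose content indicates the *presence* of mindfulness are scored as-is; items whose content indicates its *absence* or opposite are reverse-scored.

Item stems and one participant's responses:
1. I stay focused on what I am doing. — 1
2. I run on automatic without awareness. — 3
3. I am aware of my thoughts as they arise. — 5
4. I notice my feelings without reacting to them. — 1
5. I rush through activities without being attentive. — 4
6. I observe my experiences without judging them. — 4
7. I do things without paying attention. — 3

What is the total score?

16

Items 2, 5, 7 describe the absence/opposite of mindfulness → reverse-score.
reverse-coded value = 5 − response.
  item 1: 1
  item 2: 5 − 3 = 2
  item 3: 5
  item 4: 1
  item 5: 5 − 4 = 1
  item 6: 4
  item 7: 5 − 3 = 2
Total = 1 + 2 + 5 + 1 + 1 + 4 + 2 = 16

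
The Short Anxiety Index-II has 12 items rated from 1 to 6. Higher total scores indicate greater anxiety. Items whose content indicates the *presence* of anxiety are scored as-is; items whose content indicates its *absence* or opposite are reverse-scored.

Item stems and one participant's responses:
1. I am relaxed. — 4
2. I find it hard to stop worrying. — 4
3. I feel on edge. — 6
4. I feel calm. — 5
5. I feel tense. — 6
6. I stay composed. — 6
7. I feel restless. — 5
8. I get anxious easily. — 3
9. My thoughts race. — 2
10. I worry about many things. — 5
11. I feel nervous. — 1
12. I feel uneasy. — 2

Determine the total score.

40

Items 1, 4, 6 describe the absence/opposite of anxiety → reverse-score.
reversed = (1+6) − raw = 7 − raw.
  item 1: 7 − 4 = 3
  item 2: 4
  item 3: 6
  item 4: 7 − 5 = 2
  item 5: 6
  item 6: 7 − 6 = 1
  item 7: 5
  item 8: 3
  item 9: 2
  item 10: 5
  item 11: 1
  item 12: 2
Total = 3 + 4 + 6 + 2 + 6 + 1 + 5 + 3 + 2 + 5 + 1 + 2 = 40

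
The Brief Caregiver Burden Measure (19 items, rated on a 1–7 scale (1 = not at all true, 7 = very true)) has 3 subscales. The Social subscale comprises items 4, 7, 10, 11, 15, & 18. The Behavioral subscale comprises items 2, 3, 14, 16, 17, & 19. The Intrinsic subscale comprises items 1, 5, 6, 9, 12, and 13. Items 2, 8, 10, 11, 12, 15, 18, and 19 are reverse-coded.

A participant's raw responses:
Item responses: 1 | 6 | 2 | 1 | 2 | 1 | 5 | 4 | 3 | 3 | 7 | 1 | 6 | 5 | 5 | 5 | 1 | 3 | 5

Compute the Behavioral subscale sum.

Behavioral items: 2, 3, 14, 16, 17, 19.
Of these, items 2 & 19 are reverse-coded; reversed = (1+7) − raw = 8 − raw.
  item 2: 8 − 6 = 2
  item 3: 2
  item 14: 5
  item 16: 5
  item 17: 1
  item 19: 8 − 5 = 3
Sum = 2 + 2 + 5 + 5 + 1 + 3 = 18

18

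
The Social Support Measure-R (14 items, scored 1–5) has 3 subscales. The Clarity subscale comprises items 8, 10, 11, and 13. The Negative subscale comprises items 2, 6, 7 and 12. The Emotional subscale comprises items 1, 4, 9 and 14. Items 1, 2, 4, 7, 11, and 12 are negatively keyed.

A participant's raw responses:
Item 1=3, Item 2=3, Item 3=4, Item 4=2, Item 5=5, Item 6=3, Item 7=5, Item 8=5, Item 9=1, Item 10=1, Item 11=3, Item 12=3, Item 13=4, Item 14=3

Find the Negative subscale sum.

10

Negative items: 2, 6, 7, 12.
Of these, items 2, 7 and 12 are negatively keyed; on a 1–5 scale, reversed = 6 − raw.
  item 2: 6 − 3 = 3
  item 6: 3
  item 7: 6 − 5 = 1
  item 12: 6 − 3 = 3
Sum = 3 + 3 + 1 + 3 = 10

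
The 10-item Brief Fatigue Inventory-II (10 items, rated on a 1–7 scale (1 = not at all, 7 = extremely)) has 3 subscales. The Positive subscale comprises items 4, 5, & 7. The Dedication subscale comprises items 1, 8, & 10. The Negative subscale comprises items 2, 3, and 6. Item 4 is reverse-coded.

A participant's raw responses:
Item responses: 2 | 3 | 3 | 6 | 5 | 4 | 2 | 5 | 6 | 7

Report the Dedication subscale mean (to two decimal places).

Dedication items: 1, 8, 10.
  item 1: 2
  item 8: 5
  item 10: 7
Sum = 2 + 5 + 7 = 14
Mean = 14 / 3 = 4.67

4.67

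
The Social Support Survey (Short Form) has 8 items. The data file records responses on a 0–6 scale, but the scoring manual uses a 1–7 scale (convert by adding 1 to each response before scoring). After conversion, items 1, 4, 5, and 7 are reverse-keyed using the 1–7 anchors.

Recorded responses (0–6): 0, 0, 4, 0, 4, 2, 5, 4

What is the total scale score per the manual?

33

Convert to 1–7: 1, 1, 5, 1, 5, 3, 6, 5
Reverse-coded (reversed = (1+7) − raw = 8 − raw):
  item 1: 8 − 1 = 7
  item 4: 8 − 1 = 7
  item 5: 8 − 5 = 3
  item 7: 8 − 6 = 2
Scored: 7, 1, 5, 7, 3, 3, 2, 5
Total = 33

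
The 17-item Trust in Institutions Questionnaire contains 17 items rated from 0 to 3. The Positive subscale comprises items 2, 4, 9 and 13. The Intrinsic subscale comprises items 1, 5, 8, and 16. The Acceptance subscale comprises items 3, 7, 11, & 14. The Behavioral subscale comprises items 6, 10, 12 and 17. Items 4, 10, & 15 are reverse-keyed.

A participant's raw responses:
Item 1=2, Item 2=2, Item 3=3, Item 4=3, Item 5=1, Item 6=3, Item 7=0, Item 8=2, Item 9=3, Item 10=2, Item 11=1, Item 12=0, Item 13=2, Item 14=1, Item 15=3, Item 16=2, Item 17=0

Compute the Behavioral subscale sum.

Behavioral items: 6, 10, 12, 17.
Of these, item 10 is reverse-keyed; reversed = (0+3) − raw = 3 − raw.
  item 6: 3
  item 10: 3 − 2 = 1
  item 12: 0
  item 17: 0
Sum = 3 + 1 + 0 + 0 = 4

4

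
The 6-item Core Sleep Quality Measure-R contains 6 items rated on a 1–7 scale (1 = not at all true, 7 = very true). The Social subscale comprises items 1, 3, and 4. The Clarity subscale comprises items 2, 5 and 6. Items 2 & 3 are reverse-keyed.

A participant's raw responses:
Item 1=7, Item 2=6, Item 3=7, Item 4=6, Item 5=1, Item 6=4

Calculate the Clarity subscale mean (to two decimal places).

2.33

Clarity items: 2, 5, 6.
Of these, item 2 is reverse-keyed; reverse-coded value = 8 − response.
  item 2: 8 − 6 = 2
  item 5: 1
  item 6: 4
Sum = 2 + 1 + 4 = 7
Mean = 7 / 3 = 2.33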